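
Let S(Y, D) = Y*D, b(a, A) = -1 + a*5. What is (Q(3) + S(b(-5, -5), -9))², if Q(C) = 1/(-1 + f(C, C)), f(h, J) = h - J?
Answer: 54289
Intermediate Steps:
b(a, A) = -1 + 5*a
Q(C) = -1 (Q(C) = 1/(-1 + (C - C)) = 1/(-1 + 0) = 1/(-1) = -1)
S(Y, D) = D*Y
(Q(3) + S(b(-5, -5), -9))² = (-1 - 9*(-1 + 5*(-5)))² = (-1 - 9*(-1 - 25))² = (-1 - 9*(-26))² = (-1 + 234)² = 233² = 54289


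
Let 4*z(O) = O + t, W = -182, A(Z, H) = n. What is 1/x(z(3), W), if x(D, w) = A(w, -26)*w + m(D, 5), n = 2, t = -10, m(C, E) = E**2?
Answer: -1/339 ≈ -0.0029499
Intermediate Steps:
A(Z, H) = 2
z(O) = -5/2 + O/4 (z(O) = (O - 10)/4 = (-10 + O)/4 = -5/2 + O/4)
x(D, w) = 25 + 2*w (x(D, w) = 2*w + 5**2 = 2*w + 25 = 25 + 2*w)
1/x(z(3), W) = 1/(25 + 2*(-182)) = 1/(25 - 364) = 1/(-339) = -1/339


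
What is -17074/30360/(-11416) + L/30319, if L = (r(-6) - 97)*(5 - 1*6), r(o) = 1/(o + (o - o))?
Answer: 5699106381/1751375822240 ≈ 0.0032541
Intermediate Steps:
r(o) = 1/o (r(o) = 1/(o + 0) = 1/o)
L = 583/6 (L = (1/(-6) - 97)*(5 - 1*6) = (-⅙ - 97)*(5 - 6) = -583/6*(-1) = 583/6 ≈ 97.167)
-17074/30360/(-11416) + L/30319 = -17074/30360/(-11416) + (583/6)/30319 = -17074*1/30360*(-1/11416) + (583/6)*(1/30319) = -8537/15180*(-1/11416) + 583/181914 = 8537/173294880 + 583/181914 = 5699106381/1751375822240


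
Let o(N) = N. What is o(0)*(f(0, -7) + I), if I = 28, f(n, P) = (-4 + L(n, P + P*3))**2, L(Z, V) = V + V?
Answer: 0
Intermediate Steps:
L(Z, V) = 2*V
f(n, P) = (-4 + 8*P)**2 (f(n, P) = (-4 + 2*(P + P*3))**2 = (-4 + 2*(P + 3*P))**2 = (-4 + 2*(4*P))**2 = (-4 + 8*P)**2)
o(0)*(f(0, -7) + I) = 0*(16*(-1 + 2*(-7))**2 + 28) = 0*(16*(-1 - 14)**2 + 28) = 0*(16*(-15)**2 + 28) = 0*(16*225 + 28) = 0*(3600 + 28) = 0*3628 = 0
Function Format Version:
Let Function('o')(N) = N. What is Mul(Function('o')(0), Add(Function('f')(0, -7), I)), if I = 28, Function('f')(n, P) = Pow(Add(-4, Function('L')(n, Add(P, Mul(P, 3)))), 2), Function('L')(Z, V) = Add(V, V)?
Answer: 0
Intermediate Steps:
Function('L')(Z, V) = Mul(2, V)
Function('f')(n, P) = Pow(Add(-4, Mul(8, P)), 2) (Function('f')(n, P) = Pow(Add(-4, Mul(2, Add(P, Mul(P, 3)))), 2) = Pow(Add(-4, Mul(2, Add(P, Mul(3, P)))), 2) = Pow(Add(-4, Mul(2, Mul(4, P))), 2) = Pow(Add(-4, Mul(8, P)), 2))
Mul(Function('o')(0), Add(Function('f')(0, -7), I)) = Mul(0, Add(Mul(16, Pow(Add(-1, Mul(2, -7)), 2)), 28)) = Mul(0, Add(Mul(16, Pow(Add(-1, -14), 2)), 28)) = Mul(0, Add(Mul(16, Pow(-15, 2)), 28)) = Mul(0, Add(Mul(16, 225), 28)) = Mul(0, Add(3600, 28)) = Mul(0, 3628) = 0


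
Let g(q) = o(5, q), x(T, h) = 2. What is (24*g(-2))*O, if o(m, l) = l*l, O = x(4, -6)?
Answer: 192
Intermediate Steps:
O = 2
o(m, l) = l**2
g(q) = q**2
(24*g(-2))*O = (24*(-2)**2)*2 = (24*4)*2 = 96*2 = 192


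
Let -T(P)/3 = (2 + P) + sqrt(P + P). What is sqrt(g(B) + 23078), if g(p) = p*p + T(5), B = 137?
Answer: sqrt(41826 - 3*sqrt(10)) ≈ 204.49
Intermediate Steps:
T(P) = -6 - 3*P - 3*sqrt(2)*sqrt(P) (T(P) = -3*((2 + P) + sqrt(P + P)) = -3*((2 + P) + sqrt(2*P)) = -3*((2 + P) + sqrt(2)*sqrt(P)) = -3*(2 + P + sqrt(2)*sqrt(P)) = -6 - 3*P - 3*sqrt(2)*sqrt(P))
g(p) = -21 + p**2 - 3*sqrt(10) (g(p) = p*p + (-6 - 3*5 - 3*sqrt(2)*sqrt(5)) = p**2 + (-6 - 15 - 3*sqrt(10)) = p**2 + (-21 - 3*sqrt(10)) = -21 + p**2 - 3*sqrt(10))
sqrt(g(B) + 23078) = sqrt((-21 + 137**2 - 3*sqrt(10)) + 23078) = sqrt((-21 + 18769 - 3*sqrt(10)) + 23078) = sqrt((18748 - 3*sqrt(10)) + 23078) = sqrt(41826 - 3*sqrt(10))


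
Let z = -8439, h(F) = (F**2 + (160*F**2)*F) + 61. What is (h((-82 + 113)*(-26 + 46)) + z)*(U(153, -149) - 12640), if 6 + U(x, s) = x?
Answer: -476393770282846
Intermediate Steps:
U(x, s) = -6 + x
h(F) = 61 + F**2 + 160*F**3 (h(F) = (F**2 + 160*F**3) + 61 = 61 + F**2 + 160*F**3)
(h((-82 + 113)*(-26 + 46)) + z)*(U(153, -149) - 12640) = ((61 + ((-82 + 113)*(-26 + 46))**2 + 160*((-82 + 113)*(-26 + 46))**3) - 8439)*((-6 + 153) - 12640) = ((61 + (31*20)**2 + 160*(31*20)**3) - 8439)*(147 - 12640) = ((61 + 620**2 + 160*620**3) - 8439)*(-12493) = ((61 + 384400 + 160*238328000) - 8439)*(-12493) = ((61 + 384400 + 38132480000) - 8439)*(-12493) = (38132864461 - 8439)*(-12493) = 38132856022*(-12493) = -476393770282846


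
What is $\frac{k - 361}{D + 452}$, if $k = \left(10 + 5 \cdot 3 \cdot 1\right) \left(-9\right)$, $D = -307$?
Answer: $- \frac{586}{145} \approx -4.0414$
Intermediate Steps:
$k = -225$ ($k = \left(10 + 15 \cdot 1\right) \left(-9\right) = \left(10 + 15\right) \left(-9\right) = 25 \left(-9\right) = -225$)
$\frac{k - 361}{D + 452} = \frac{-225 - 361}{-307 + 452} = - \frac{586}{145}$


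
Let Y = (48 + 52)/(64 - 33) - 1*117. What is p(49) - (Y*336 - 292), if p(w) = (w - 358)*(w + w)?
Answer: 255382/31 ≈ 8238.1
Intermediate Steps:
Y = -3527/31 (Y = 100/31 - 117 = -3527/31 ≈ -113.77)
p(w) = 2*w*(-358 + w) (p(w) = (-358 + w)*(2*w) = 2*w*(-358 + w))
p(49) - (Y*336 - 292) = 2*49*(-358 + 49) - (-3527/31*336 - 292) = 2*49*(-309) - (-1185072/31 - 292) = -30282 - 1*(-1194124/31) = -30282 + 1194124/31 = 255382/31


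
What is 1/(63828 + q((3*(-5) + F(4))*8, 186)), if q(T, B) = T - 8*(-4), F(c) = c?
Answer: 1/63772 ≈ 1.5681e-5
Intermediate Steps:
q(T, B) = 32 + T (q(T, B) = T + 32 = 32 + T)
1/(63828 + q((3*(-5) + F(4))*8, 186)) = 1/(63828 + (32 + (3*(-5) + 4)*8)) = 1/(63828 + (32 + (-15 + 4)*8)) = 1/(63828 + (32 - 11*8)) = 1/(63828 + (32 - 88)) = 1/(63828 - 56) = 1/63772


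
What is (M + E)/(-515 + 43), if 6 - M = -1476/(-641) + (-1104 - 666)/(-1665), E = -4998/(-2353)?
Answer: -398320097/39510719508 ≈ -0.010081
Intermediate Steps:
E = 4998/2353 (E = -4998*(-1/2353) = 4998/2353 ≈ 2.1241)
M = 187432/71151 (M = 6 - (-1476/(-641) + (-1104 - 666)/(-1665)) = 6 - (-1476*(-1/641) - 1770*(-1/1665)) = 6 - (1476/641 + 118/111) = 6 - 1*239474/71151 = 6 - 239474/71151 = 187432/71151 ≈ 2.6343)
(M + E)/(-515 + 43) = (187432/71151 + 4998/2353)/(-515 + 43) = (796640194/167418303)/(-472) = (796640194/167418303)*(-1/472) = -398320097/39510719508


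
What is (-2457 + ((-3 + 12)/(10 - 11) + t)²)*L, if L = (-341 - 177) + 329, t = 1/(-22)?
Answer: 217271943/484 ≈ 4.4891e+5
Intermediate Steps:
t = -1/22 ≈ -0.045455
L = -189 (L = -518 + 329 = -189)
(-2457 + ((-3 + 12)/(10 - 11) + t)²)*L = (-2457 + ((-3 + 12)/(10 - 11) - 1/22)²)*(-189) = (-2457 + (9/(-1) - 1/22)²)*(-189) = (-2457 + (9*(-1) - 1/22)²)*(-189) = (-2457 + (-9 - 1/22)²)*(-189) = (-2457 + (-199/22)²)*(-189) = (-2457 + 39601/484)*(-189) = -1149587/484*(-189) = 217271943/484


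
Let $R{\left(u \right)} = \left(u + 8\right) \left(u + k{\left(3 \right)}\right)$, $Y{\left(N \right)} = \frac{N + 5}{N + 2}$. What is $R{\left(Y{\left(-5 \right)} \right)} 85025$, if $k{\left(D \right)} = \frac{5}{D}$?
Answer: $\frac{3401000}{3} \approx 1.1337 \cdot 10^{6}$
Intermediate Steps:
$Y{\left(N \right)} = \frac{5 + N}{2 + N}$
$R{\left(u \right)} = \left(8 + u\right) \left(\frac{5}{3} + u\right)$ ($R{\left(u \right)} = \left(u + 8\right) \left(u + \frac{5}{3}\right) = \left(8 + u\right) \left(u + 5 \cdot \frac{1}{3}\right) = \left(8 + u\right) \left(u + \frac{5}{3}\right) = \left(8 + u\right) \left(\frac{5}{3} + u\right)$)
$R{\left(Y{\left(-5 \right)} \right)} 85025 = \left(\frac{40}{3} + \left(\frac{5 - 5}{2 - 5}\right)^{2} + \frac{29 \frac{5 - 5}{2 - 5}}{3}\right) 85025 = \left(\frac{40}{3} + \left(\frac{1}{-3} \cdot 0\right)^{2} + \frac{29 \frac{1}{-3} \cdot 0}{3}\right) 85025 = \left(\frac{40}{3} + \left(\left(- \frac{1}{3}\right) 0\right)^{2} + \frac{29 \left(\left(- \frac{1}{3}\right) 0\right)}{3}\right) 85025 = \left(\frac{40}{3} + 0^{2} + \frac{29}{3} \cdot 0\right) 85025 = \left(\frac{40}{3} + 0 + 0\right) 85025 = \frac{40}{3} \cdot 85025 = \frac{3401000}{3}$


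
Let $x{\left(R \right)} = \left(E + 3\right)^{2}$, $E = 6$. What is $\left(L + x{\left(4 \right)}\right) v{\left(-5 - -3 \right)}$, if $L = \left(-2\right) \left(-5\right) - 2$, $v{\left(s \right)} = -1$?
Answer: $-89$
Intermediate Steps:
$L = 8$ ($L = 10 - 2 = 8$)
$x{\left(R \right)} = 81$ ($x{\left(R \right)} = \left(6 + 3\right)^{2} = 9^{2} = 81$)
$\left(L + x{\left(4 \right)}\right) v{\left(-5 - -3 \right)} = \left(8 + 81\right) \left(-1\right) = 89 \left(-1\right) = -89$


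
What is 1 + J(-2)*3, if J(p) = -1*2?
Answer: -5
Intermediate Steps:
J(p) = -2
1 + J(-2)*3 = 1 - 2*3 = 1 - 6 = -5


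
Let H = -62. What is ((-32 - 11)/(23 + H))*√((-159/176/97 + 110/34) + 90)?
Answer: 1849*√265427987/2829684 ≈ 10.646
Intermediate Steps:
((-32 - 11)/(23 + H))*√((-159/176/97 + 110/34) + 90) = ((-32 - 11)/(23 - 62))*√((-159/176/97 + 110/34) + 90) = (-43/(-39))*√((-159*1/176*(1/97) + 110*(1/34)) + 90) = (-43*(-1/39))*√((-159/176*1/97 + 55/17) + 90) = 43*√((-159/17072 + 55/17) + 90)/39 = 43*√(936257/290224 + 90)/39 = 43*√(27056417/290224)/39 = 43*(43*√265427987/72556)/39 = 1849*√265427987/2829684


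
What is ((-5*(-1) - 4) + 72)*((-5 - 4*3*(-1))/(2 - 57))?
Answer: -511/55 ≈ -9.2909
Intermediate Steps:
((-5*(-1) - 4) + 72)*((-5 - 4*3*(-1))/(2 - 57)) = ((5 - 4) + 72)*((-5 - 12*(-1))/(-55)) = (1 + 72)*((-5 + 12)*(-1/55)) = 73*(7*(-1/55)) = 73*(-7/55) = -511/55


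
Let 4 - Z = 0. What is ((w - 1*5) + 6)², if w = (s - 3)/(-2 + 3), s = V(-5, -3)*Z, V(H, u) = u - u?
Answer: 4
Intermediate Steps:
V(H, u) = 0
Z = 4 (Z = 4 - 1*0 = 4 + 0 = 4)
s = 0 (s = 0*4 = 0)
w = -3 (w = (0 - 3)/(-2 + 3) = -3/1 = -3*1 = -3)
((w - 1*5) + 6)² = ((-3 - 1*5) + 6)² = ((-3 - 5) + 6)² = (-8 + 6)² = (-2)² = 4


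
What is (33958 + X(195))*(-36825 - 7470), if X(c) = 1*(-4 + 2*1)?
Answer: -1504081020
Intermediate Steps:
X(c) = -2 (X(c) = 1*(-4 + 2) = 1*(-2) = -2)
(33958 + X(195))*(-36825 - 7470) = (33958 - 2)*(-36825 - 7470) = 33956*(-44295) = -1504081020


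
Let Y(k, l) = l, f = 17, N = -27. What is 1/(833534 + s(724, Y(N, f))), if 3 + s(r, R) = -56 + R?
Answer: 1/833492 ≈ 1.1998e-6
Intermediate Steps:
s(r, R) = -59 + R (s(r, R) = -3 + (-56 + R) = -59 + R)
1/(833534 + s(724, Y(N, f))) = 1/(833534 + (-59 + 17)) = 1/(833534 - 42) = 1/833492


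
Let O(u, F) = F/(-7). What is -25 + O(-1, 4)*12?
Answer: -223/7 ≈ -31.857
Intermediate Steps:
O(u, F) = -F/7 (O(u, F) = F*(-⅐) = -F/7)
-25 + O(-1, 4)*12 = -25 - ⅐*4*12 = -25 - 4/7*12 = -25 - 48/7 = -223/7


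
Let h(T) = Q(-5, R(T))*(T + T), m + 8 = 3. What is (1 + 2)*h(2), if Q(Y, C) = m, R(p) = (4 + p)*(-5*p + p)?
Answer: -60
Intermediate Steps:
m = -5 (m = -8 + 3 = -5)
R(p) = -4*p*(4 + p) (R(p) = (4 + p)*(-4*p) = -4*p*(4 + p))
Q(Y, C) = -5
h(T) = -10*T (h(T) = -5*(T + T) = -10*T)
(1 + 2)*h(2) = (1 + 2)*(-10*2) = 3*(-20) = -60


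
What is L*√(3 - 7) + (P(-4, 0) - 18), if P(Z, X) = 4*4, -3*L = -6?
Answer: -2 + 4*I ≈ -2.0 + 4.0*I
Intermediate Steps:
L = 2 (L = -⅓*(-6) = 2)
P(Z, X) = 16
L*√(3 - 7) + (P(-4, 0) - 18) = 2*√(3 - 7) + (16 - 18) = 2*√(-4) - 2 = 2*(2*I) - 2 = 4*I - 2 = -2 + 4*I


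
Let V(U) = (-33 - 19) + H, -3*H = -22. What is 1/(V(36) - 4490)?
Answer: -3/13604 ≈ -0.00022052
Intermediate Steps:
H = 22/3 (H = -1/3*(-22) = 22/3 ≈ 7.3333)
V(U) = -134/3 (V(U) = (-33 - 19) + 22/3 = -52 + 22/3 = -134/3)
1/(V(36) - 4490) = 1/(-134/3 - 4490) = 1/(-13604/3) = -3/13604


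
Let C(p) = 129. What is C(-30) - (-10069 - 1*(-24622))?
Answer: -14424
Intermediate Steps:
C(-30) - (-10069 - 1*(-24622)) = 129 - (-10069 - 1*(-24622)) = 129 - (-10069 + 24622) = 129 - 1*14553 = 129 - 14553 = -14424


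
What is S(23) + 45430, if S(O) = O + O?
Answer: 45476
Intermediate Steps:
S(O) = 2*O
S(23) + 45430 = 2*23 + 45430 = 46 + 45430 = 45476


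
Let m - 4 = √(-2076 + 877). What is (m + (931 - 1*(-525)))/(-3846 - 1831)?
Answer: -1460/5677 - I*√1199/5677 ≈ -0.25718 - 0.0060994*I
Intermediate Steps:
m = 4 + I*√1199 (m = 4 + √(-2076 + 877) = 4 + √(-1199) = 4 + I*√1199 ≈ 4.0 + 34.627*I)
(m + (931 - 1*(-525)))/(-3846 - 1831) = ((4 + I*√1199) + (931 - 1*(-525)))/(-3846 - 1831) = ((4 + I*√1199) + (931 + 525))/(-5677) = ((4 + I*√1199) + 1456)*(-1/5677) = (1460 + I*√1199)*(-1/5677) = -1460/5677 - I*√1199/5677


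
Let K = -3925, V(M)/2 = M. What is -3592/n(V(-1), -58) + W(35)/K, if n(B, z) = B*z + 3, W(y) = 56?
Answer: -14105264/467075 ≈ -30.199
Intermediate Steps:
V(M) = 2*M
n(B, z) = 3 + B*z
-3592/n(V(-1), -58) + W(35)/K = -3592/(3 + (2*(-1))*(-58)) + 56/(-3925) = -3592/(3 - 2*(-58)) + 56*(-1/3925) = -3592/(3 + 116) - 56/3925 = -3592/119 - 56/3925 = -14105264/467075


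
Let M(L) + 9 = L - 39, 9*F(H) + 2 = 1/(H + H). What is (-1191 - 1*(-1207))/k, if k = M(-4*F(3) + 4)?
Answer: -216/583 ≈ -0.37050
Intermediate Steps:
F(H) = -2/9 + 1/(18*H) (F(H) = -2/9 + 1/(9*(H + H)) = -2/9 + 1/(9*((2*H))) = -2/9 + (1/(2*H))/9 = -2/9 + 1/(18*H))
M(L) = -48 + L (M(L) = -9 + (L - 39) = -9 + (-39 + L) = -48 + L)
k = -1166/27 (k = -48 + (-2*(1 - 4*3)/(9*3) + 4) = -48 + (-2*(1 - 12)/(9*3) + 4) = -48 + (-2*(-11)/(9*3) + 4) = -48 + (-4*(-11/54) + 4) = -48 + (22/27 + 4) = -48 + 130/27 = -1166/27 ≈ -43.185)
(-1191 - 1*(-1207))/k = (-1191 - 1*(-1207))/(-1166/27) = (-1191 + 1207)*(-27/1166) = 16*(-27/1166) = -216/583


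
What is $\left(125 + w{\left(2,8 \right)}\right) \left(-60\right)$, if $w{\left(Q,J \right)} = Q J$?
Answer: $-8460$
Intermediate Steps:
$w{\left(Q,J \right)} = J Q$
$\left(125 + w{\left(2,8 \right)}\right) \left(-60\right) = \left(125 + 8 \cdot 2\right) \left(-60\right) = \left(125 + 16\right) \left(-60\right) = 141 \left(-60\right) = -8460$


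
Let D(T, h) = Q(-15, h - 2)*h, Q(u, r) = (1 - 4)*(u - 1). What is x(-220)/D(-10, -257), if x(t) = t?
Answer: 55/3084 ≈ 0.017834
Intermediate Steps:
Q(u, r) = 3 - 3*u (Q(u, r) = -3*(-1 + u) = 3 - 3*u)
D(T, h) = 48*h (D(T, h) = (3 - 3*(-15))*h = (3 + 45)*h = 48*h)
x(-220)/D(-10, -257) = -220/(48*(-257)) = -220/(-12336) = -220*(-1/12336) = 55/3084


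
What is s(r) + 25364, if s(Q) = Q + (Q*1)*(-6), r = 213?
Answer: 24299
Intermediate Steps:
s(Q) = -5*Q (s(Q) = Q + Q*(-6) = Q - 6*Q = -5*Q)
s(r) + 25364 = -5*213 + 25364 = -1065 + 25364 = 24299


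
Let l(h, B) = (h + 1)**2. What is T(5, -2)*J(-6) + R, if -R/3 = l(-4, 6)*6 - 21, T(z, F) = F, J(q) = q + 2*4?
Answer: -103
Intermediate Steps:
J(q) = 8 + q (J(q) = q + 8 = 8 + q)
l(h, B) = (1 + h)**2
R = -99 (R = -3*((1 - 4)**2*6 - 21) = -3*((-3)**2*6 - 21) = -3*(9*6 - 21) = -3*(54 - 21) = -3*33 = -99)
T(5, -2)*J(-6) + R = -2*(8 - 6) - 99 = -2*2 - 99 = -4 - 99 = -103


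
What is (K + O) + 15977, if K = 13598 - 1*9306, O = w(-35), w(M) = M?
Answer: 20234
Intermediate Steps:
O = -35
K = 4292 (K = 13598 - 9306 = 4292)
(K + O) + 15977 = (4292 - 35) + 15977 = 4257 + 15977 = 20234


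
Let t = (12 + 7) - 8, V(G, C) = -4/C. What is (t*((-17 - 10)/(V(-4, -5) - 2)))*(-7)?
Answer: -3465/2 ≈ -1732.5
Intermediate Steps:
t = 11 (t = 19 - 8 = 11)
(t*((-17 - 10)/(V(-4, -5) - 2)))*(-7) = (11*((-17 - 10)/(-4/(-5) - 2)))*(-7) = (11*(-27/(-4*(-⅕) - 2)))*(-7) = (11*(-27/(⅘ - 2)))*(-7) = (11*(-27/(-6/5)))*(-7) = (11*(-27*(-⅚)))*(-7) = (11*(45/2))*(-7) = (495/2)*(-7) = -3465/2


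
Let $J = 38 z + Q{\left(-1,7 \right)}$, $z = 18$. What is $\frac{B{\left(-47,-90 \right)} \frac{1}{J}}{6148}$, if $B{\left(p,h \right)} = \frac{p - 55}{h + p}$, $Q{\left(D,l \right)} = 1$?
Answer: $\frac{51}{288479530} \approx 1.7679 \cdot 10^{-7}$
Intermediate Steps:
$B{\left(p,h \right)} = \frac{-55 + p}{h + p}$
$J = 685$ ($J = 38 \cdot 18 + 1 = 684 + 1 = 685$)
$\frac{B{\left(-47,-90 \right)} \frac{1}{J}}{6148} = \frac{\frac{-55 - 47}{-90 - 47} \cdot \frac{1}{685}}{6148} = \frac{1}{-137} \left(-102\right) \frac{1}{685} \cdot \frac{1}{6148} = \left(- \frac{1}{137}\right) \left(-102\right) \frac{1}{685} \cdot \frac{1}{6148} = \frac{102}{137} \cdot \frac{1}{685} \cdot \frac{1}{6148} = \frac{102}{93845} \cdot \frac{1}{6148} = \frac{51}{288479530}$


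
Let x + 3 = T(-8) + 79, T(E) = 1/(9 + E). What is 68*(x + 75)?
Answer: 10336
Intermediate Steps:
x = 77 (x = -3 + (1/(9 - 8) + 79) = -3 + (1/1 + 79) = -3 + (1 + 79) = -3 + 80 = 77)
68*(x + 75) = 68*(77 + 75) = 68*152 = 10336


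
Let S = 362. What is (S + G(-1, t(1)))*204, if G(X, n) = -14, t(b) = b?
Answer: 70992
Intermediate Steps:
(S + G(-1, t(1)))*204 = (362 - 14)*204 = 348*204 = 70992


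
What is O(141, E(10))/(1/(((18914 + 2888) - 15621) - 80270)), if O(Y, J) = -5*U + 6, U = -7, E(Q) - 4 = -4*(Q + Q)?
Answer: -3037649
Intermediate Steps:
E(Q) = 4 - 8*Q (E(Q) = 4 - 4*(Q + Q) = 4 - 8*Q)
O(Y, J) = 41 (O(Y, J) = -5*(-7) + 6 = 35 + 6 = 41)
O(141, E(10))/(1/(((18914 + 2888) - 15621) - 80270)) = 41/(1/(((18914 + 2888) - 15621) - 80270)) = 41/(1/((21802 - 15621) - 80270)) = 41/(1/(6181 - 80270)) = 41/(1/(-74089)) = 41/(-1/74089) = 41*(-74089) = -3037649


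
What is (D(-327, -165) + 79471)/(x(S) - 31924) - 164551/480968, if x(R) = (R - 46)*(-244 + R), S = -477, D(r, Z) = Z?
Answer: -316145939/2813736168 ≈ -0.11236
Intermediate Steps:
x(R) = (-244 + R)*(-46 + R) (x(R) = (-46 + R)*(-244 + R) = (-244 + R)*(-46 + R))
(D(-327, -165) + 79471)/(x(S) - 31924) - 164551/480968 = (-165 + 79471)/((11224 + (-477)**2 - 290*(-477)) - 31924) - 164551/480968 = 79306/((11224 + 227529 + 138330) - 31924) - 164551/480968 = 79306/(377083 - 31924) - 1*2789/8152 = 79306/345159 - 2789/8152 = -316145939/2813736168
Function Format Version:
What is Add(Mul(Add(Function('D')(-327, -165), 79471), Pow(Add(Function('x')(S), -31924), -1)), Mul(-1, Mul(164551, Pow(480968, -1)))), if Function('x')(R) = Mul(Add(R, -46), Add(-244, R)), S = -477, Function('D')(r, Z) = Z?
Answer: Rational(-316145939, 2813736168) ≈ -0.11236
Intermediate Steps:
Function('x')(R) = Mul(Add(-244, R), Add(-46, R)) (Function('x')(R) = Mul(Add(-46, R), Add(-244, R)) = Mul(Add(-244, R), Add(-46, R)))
Add(Mul(Add(Function('D')(-327, -165), 79471), Pow(Add(Function('x')(S), -31924), -1)), Mul(-1, Mul(164551, Pow(480968, -1)))) = Add(Mul(Add(-165, 79471), Pow(Add(Add(11224, Pow(-477, 2), Mul(-290, -477)), -31924), -1)), Mul(-1, Mul(164551, Pow(480968, -1)))) = Add(Mul(79306, Pow(Add(Add(11224, 227529, 138330), -31924), -1)), Mul(-1, Mul(164551, Rational(1, 480968)))) = Add(Mul(79306, Pow(Add(377083, -31924), -1)), Mul(-1, Rational(2789, 8152))) = Add(Mul(79306, Pow(345159, -1)), Rational(-2789, 8152)) = Add(Mul(79306, Rational(1, 345159)), Rational(-2789, 8152)) = Add(Rational(79306, 345159), Rational(-2789, 8152)) = Rational(-316145939, 2813736168)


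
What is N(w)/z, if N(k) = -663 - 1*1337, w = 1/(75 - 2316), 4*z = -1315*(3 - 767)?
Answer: -400/50233 ≈ -0.0079629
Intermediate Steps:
z = 251165 (z = (-1315*(3 - 767))/4 = (-1315*(-764))/4 = (¼)*1004660 = 251165)
w = -1/2241 (w = 1/(-2241) = -1/2241 ≈ -0.00044623)
N(k) = -2000 (N(k) = -663 - 1337 = -2000)
N(w)/z = -2000/251165 = -2000*1/251165 = -400/50233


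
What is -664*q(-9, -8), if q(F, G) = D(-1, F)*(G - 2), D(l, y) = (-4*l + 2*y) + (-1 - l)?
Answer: -92960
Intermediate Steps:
D(l, y) = -1 - 5*l + 2*y
q(F, G) = (-2 + G)*(4 + 2*F) (q(F, G) = (-1 - 5*(-1) + 2*F)*(G - 2) = (-1 + 5 + 2*F)*(-2 + G) = (4 + 2*F)*(-2 + G) = (-2 + G)*(4 + 2*F))
-664*q(-9, -8) = -1328*(-2 - 8)*(2 - 9) = -1328*(-10)*(-7) = -664*140 = -92960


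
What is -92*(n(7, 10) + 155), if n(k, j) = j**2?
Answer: -23460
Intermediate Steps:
-92*(n(7, 10) + 155) = -92*(10**2 + 155) = -92*(100 + 155) = -92*255 = -23460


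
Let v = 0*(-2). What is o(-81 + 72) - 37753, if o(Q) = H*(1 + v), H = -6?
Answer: -37759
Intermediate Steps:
v = 0
o(Q) = -6 (o(Q) = -6*(1 + 0) = -6*1 = -6)
o(-81 + 72) - 37753 = -6 - 37753 = -37759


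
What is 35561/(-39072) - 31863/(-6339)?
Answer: 339843319/82559136 ≈ 4.1164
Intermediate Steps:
35561/(-39072) - 31863/(-6339) = 35561*(-1/39072) - 31863*(-1/6339) = -35561/39072 + 10621/2113 = 339843319/82559136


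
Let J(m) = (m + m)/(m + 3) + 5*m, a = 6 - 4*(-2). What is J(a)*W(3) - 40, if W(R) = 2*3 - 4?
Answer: 1756/17 ≈ 103.29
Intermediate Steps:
a = 14 (a = 6 + 8 = 14)
J(m) = 5*m + 2*m/(3 + m) (J(m) = (2*m)/(3 + m) + 5*m = 2*m/(3 + m) + 5*m = 5*m + 2*m/(3 + m))
W(R) = 2 (W(R) = 6 - 4 = 2)
J(a)*W(3) - 40 = (14*(17 + 5*14)/(3 + 14))*2 - 40 = (14*(17 + 70)/17)*2 - 40 = (14*(1/17)*87)*2 - 40 = (1218/17)*2 - 40 = 2436/17 - 40 = 1756/17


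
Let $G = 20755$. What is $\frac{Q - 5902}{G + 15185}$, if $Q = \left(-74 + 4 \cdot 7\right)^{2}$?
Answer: $- \frac{631}{5990} \approx -0.10534$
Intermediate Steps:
$Q = 2116$ ($Q = \left(-74 + 28\right)^{2} = \left(-46\right)^{2} = 2116$)
$\frac{Q - 5902}{G + 15185} = \frac{2116 - 5902}{20755 + 15185} = - \frac{3786}{35940} = \left(-3786\right) \frac{1}{35940} = - \frac{631}{5990}$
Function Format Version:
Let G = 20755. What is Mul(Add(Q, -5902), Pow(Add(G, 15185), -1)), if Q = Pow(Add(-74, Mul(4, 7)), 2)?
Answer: Rational(-631, 5990) ≈ -0.10534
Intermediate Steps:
Q = 2116 (Q = Pow(Add(-74, 28), 2) = Pow(-46, 2) = 2116)
Mul(Add(Q, -5902), Pow(Add(G, 15185), -1)) = Mul(Add(2116, -5902), Pow(Add(20755, 15185), -1)) = Mul(-3786, Pow(35940, -1)) = Mul(-3786, Rational(1, 35940)) = Rational(-631, 5990)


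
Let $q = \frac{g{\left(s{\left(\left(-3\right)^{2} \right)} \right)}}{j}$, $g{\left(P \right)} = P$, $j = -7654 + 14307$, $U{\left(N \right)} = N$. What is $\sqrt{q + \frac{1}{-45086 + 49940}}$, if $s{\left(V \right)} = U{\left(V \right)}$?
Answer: $\frac{\sqrt{1625630651418}}{32293662} \approx 0.039482$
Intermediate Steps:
$s{\left(V \right)} = V$
$j = 6653$
$q = \frac{9}{6653}$ ($q = \frac{\left(-3\right)^{2}}{6653} = 9 \cdot \frac{1}{6653} = \frac{9}{6653} \approx 0.0013528$)
$\sqrt{q + \frac{1}{-45086 + 49940}} = \sqrt{\frac{9}{6653} + \frac{1}{-45086 + 49940}} = \sqrt{\frac{9}{6653} + \frac{1}{4854}} = \sqrt{\frac{50339}{32293662}} = \frac{\sqrt{1625630651418}}{32293662}$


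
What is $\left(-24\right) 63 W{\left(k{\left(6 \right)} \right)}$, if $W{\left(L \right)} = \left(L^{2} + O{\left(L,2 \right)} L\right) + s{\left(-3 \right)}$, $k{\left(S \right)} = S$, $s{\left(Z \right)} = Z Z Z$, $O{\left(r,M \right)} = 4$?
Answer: $-49896$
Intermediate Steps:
$s{\left(Z \right)} = Z^{3}$ ($s{\left(Z \right)} = Z^{2} Z = Z^{3}$)
$W{\left(L \right)} = -27 + L^{2} + 4 L$ ($W{\left(L \right)} = \left(L^{2} + 4 L\right) + \left(-3\right)^{3} = \left(L^{2} + 4 L\right) - 27 = -27 + L^{2} + 4 L$)
$\left(-24\right) 63 W{\left(k{\left(6 \right)} \right)} = \left(-24\right) 63 \left(-27 + 6^{2} + 4 \cdot 6\right) = - 1512 \left(-27 + 36 + 24\right) = \left(-1512\right) 33 = -49896$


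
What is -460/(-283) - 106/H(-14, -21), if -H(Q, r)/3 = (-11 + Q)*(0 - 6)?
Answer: 118499/63675 ≈ 1.8610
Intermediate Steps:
H(Q, r) = -198 + 18*Q (H(Q, r) = -3*(-11 + Q)*(0 - 6) = -3*(-11 + Q)*(-6) = -3*(66 - 6*Q) = -198 + 18*Q)
-460/(-283) - 106/H(-14, -21) = -460/(-283) - 106/(-198 + 18*(-14)) = -460*(-1/283) - 106/(-198 - 252) = 460/283 - 106/(-450) = 460/283 - 106*(-1/450) = 460/283 + 53/225 = 118499/63675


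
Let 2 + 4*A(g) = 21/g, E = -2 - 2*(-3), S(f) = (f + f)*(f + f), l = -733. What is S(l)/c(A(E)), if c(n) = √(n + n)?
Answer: 4298312*√26/13 ≈ 1.6859e+6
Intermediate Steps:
S(f) = 4*f² (S(f) = (2*f)*(2*f) = 4*f²)
E = 4 (E = -2 + 6 = 4)
A(g) = -½ + 21/(4*g) (A(g) = -½ + (21/g)/4 = -½ + 21/(4*g))
c(n) = √2*√n (c(n) = √(2*n) = √2*√n)
S(l)/c(A(E)) = (4*(-733)²)/((√2*√((¼)*(21 - 2*4)/4))) = (4*537289)/((√2*√((¼)*(¼)*(21 - 8)))) = 2149156/((√2*√((¼)*(¼)*13))) = 2149156/((√2*√(13/16))) = 2149156/((√2*(√13/4))) = 2149156/((√26/4)) = 2149156*(2*√26/13) = 4298312*√26/13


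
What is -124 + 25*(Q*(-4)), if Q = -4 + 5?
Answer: -224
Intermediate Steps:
Q = 1
-124 + 25*(Q*(-4)) = -124 + 25*(1*(-4)) = -124 + 25*(-4) = -124 - 100 = -224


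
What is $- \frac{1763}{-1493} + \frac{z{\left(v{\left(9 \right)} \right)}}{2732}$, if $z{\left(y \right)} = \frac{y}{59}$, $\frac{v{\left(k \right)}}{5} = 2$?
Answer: $\frac{142094687}{120326842} \approx 1.1809$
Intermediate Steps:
$v{\left(k \right)} = 10$ ($v{\left(k \right)} = 5 \cdot 2 = 10$)
$z{\left(y \right)} = \frac{y}{59}$ ($z{\left(y \right)} = y \frac{1}{59} = \frac{y}{59}$)
$- \frac{1763}{-1493} + \frac{z{\left(v{\left(9 \right)} \right)}}{2732} = - \frac{1763}{-1493} + \frac{\frac{1}{59} \cdot 10}{2732} = \left(-1763\right) \left(- \frac{1}{1493}\right) + \frac{10}{59} \cdot \frac{1}{2732} = \frac{1763}{1493} + \frac{5}{80594} = \frac{142094687}{120326842}$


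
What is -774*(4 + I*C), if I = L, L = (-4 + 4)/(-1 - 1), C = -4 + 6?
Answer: -3096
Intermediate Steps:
C = 2
L = 0 (L = 0/(-2) = 0*(-½) = 0)
I = 0
-774*(4 + I*C) = -774*(4 + 0*2) = -774*(4 + 0) = -774*4 = -3096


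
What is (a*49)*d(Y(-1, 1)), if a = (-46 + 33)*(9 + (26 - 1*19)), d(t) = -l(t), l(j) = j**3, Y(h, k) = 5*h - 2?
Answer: -3495856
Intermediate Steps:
Y(h, k) = -2 + 5*h
d(t) = -t**3
a = -208 (a = -13*(9 + (26 - 19)) = -13*(9 + 7) = -13*16 = -208)
(a*49)*d(Y(-1, 1)) = (-208*49)*(-(-2 + 5*(-1))**3) = -(-10192)*(-2 - 5)**3 = -(-10192)*(-7)**3 = -(-10192)*(-343) = -10192*343 = -3495856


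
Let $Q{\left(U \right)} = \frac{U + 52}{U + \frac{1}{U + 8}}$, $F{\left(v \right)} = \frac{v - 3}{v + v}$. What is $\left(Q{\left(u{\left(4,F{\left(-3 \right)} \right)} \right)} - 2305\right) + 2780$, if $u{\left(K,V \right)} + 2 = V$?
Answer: $\frac{831}{2} \approx 415.5$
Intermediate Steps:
$F{\left(v \right)} = \frac{-3 + v}{2 v}$
$u{\left(K,V \right)} = -2 + V$
$Q{\left(U \right)} = \frac{52 + U}{U + \frac{1}{8 + U}}$
$\left(Q{\left(u{\left(4,F{\left(-3 \right)} \right)} \right)} - 2305\right) + 2780 = \left(\frac{416 + \left(-2 + \frac{-3 - 3}{2 \left(-3\right)}\right)^{2} + 60 \left(-2 + \frac{-3 - 3}{2 \left(-3\right)}\right)}{1 + \left(-2 + \frac{-3 - 3}{2 \left(-3\right)}\right)^{2} + 8 \left(-2 + \frac{-3 - 3}{2 \left(-3\right)}\right)} - 2305\right) + 2780 = \left(\frac{416 + \left(-2 + \frac{1}{2} \left(- \frac{1}{3}\right) \left(-6\right)\right)^{2} + 60 \left(-2 + \frac{1}{2} \left(- \frac{1}{3}\right) \left(-6\right)\right)}{1 + \left(-2 + \frac{1}{2} \left(- \frac{1}{3}\right) \left(-6\right)\right)^{2} + 8 \left(-2 + \frac{1}{2} \left(- \frac{1}{3}\right) \left(-6\right)\right)} - 2305\right) + 2780 = \left(\frac{416 + \left(-2 + 1\right)^{2} + 60 \left(-2 + 1\right)}{1 + \left(-2 + 1\right)^{2} + 8 \left(-2 + 1\right)} - 2305\right) + 2780 = \left(\frac{416 + \left(-1\right)^{2} + 60 \left(-1\right)}{1 + \left(-1\right)^{2} + 8 \left(-1\right)} - 2305\right) + 2780 = \left(\frac{416 + 1 - 60}{1 + 1 - 8} - 2305\right) + 2780 = \left(\frac{1}{-6} \cdot 357 - 2305\right) + 2780 = \left(\left(- \frac{1}{6}\right) 357 - 2305\right) + 2780 = \left(- \frac{119}{2} - 2305\right) + 2780 = - \frac{4729}{2} + 2780 = \frac{831}{2}$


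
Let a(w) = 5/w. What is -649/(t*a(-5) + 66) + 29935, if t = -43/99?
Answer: 196818244/6577 ≈ 29925.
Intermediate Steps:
t = -43/99 (t = -43*1/99 = -43/99 ≈ -0.43434)
-649/(t*a(-5) + 66) + 29935 = -649/(-215/(99*(-5)) + 66) + 29935 = -649/(-215*(-1)/(99*5) + 66) + 29935 = -649/(-43/99*(-1) + 66) + 29935 = -649/(43/99 + 66) + 29935 = -649/6577/99 + 29935 = -649*99/6577 + 29935 = -64251/6577 + 29935 = 196818244/6577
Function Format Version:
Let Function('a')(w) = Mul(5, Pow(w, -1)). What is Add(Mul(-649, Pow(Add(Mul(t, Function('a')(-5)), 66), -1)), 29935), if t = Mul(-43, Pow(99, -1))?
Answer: Rational(196818244, 6577) ≈ 29925.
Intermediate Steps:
t = Rational(-43, 99) (t = Mul(-43, Rational(1, 99)) = Rational(-43, 99) ≈ -0.43434)
Add(Mul(-649, Pow(Add(Mul(t, Function('a')(-5)), 66), -1)), 29935) = Add(Mul(-649, Pow(Add(Mul(Rational(-43, 99), Mul(5, Pow(-5, -1))), 66), -1)), 29935) = Add(Mul(-649, Pow(Add(Mul(Rational(-43, 99), Mul(5, Rational(-1, 5))), 66), -1)), 29935) = Add(Mul(-649, Pow(Add(Mul(Rational(-43, 99), -1), 66), -1)), 29935) = Add(Mul(-649, Pow(Add(Rational(43, 99), 66), -1)), 29935) = Add(Mul(-649, Pow(Rational(6577, 99), -1)), 29935) = Add(Mul(-649, Rational(99, 6577)), 29935) = Add(Rational(-64251, 6577), 29935) = Rational(196818244, 6577)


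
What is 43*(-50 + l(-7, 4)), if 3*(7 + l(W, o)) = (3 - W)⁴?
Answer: 422647/3 ≈ 1.4088e+5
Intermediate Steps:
l(W, o) = -7 + (3 - W)⁴/3
43*(-50 + l(-7, 4)) = 43*(-50 + (-7 + (-3 - 7)⁴/3)) = 43*(-50 + (-7 + (⅓)*(-10)⁴)) = 43*(-50 + (-7 + (⅓)*10000)) = 43*(-50 + (-7 + 10000/3)) = 43*(-50 + 9979/3) = 43*(9829/3) = 422647/3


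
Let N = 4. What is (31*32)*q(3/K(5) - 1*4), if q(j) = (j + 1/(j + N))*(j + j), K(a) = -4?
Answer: 171988/3 ≈ 57329.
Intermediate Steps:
q(j) = 2*j*(j + 1/(4 + j)) (q(j) = (j + 1/(j + 4))*(j + j) = (j + 1/(4 + j))*(2*j) = 2*j*(j + 1/(4 + j)))
(31*32)*q(3/K(5) - 1*4) = (31*32)*(2*(3/(-4) - 1*4)*(1 + (3/(-4) - 1*4)**2 + 4*(3/(-4) - 1*4))/(4 + (3/(-4) - 1*4))) = 992*(2*(3*(-1/4) - 4)*(1 + (3*(-1/4) - 4)**2 + 4*(3*(-1/4) - 4))/(4 + (3*(-1/4) - 4))) = 992*(2*(-3/4 - 4)*(1 + (-3/4 - 4)**2 + 4*(-3/4 - 4))/(4 + (-3/4 - 4))) = 992*(2*(-19/4)*(1 + (-19/4)**2 + 4*(-19/4))/(4 - 19/4)) = 992*(2*(-19/4)*(1 + 361/16 - 19)/(-3/4)) = 992*(2*(-19/4)*(-4/3)*(73/16)) = 992*(1387/24) = 171988/3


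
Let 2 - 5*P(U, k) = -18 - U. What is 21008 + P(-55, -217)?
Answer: 21001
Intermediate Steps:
P(U, k) = 4 + U/5 (P(U, k) = ⅖ - (-18 - U)/5 = ⅖ + (18/5 + U/5) = 4 + U/5)
21008 + P(-55, -217) = 21008 + (4 + (⅕)*(-55)) = 21008 + (4 - 11) = 21008 - 7 = 21001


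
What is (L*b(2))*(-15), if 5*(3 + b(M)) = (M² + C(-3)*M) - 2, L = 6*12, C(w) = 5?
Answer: 648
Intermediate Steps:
L = 72
b(M) = -17/5 + M + M²/5 (b(M) = -3 + ((M² + 5*M) - 2)/5 = -3 + (-2 + M² + 5*M)/5 = -3 + (-⅖ + M + M²/5) = -17/5 + M + M²/5)
(L*b(2))*(-15) = (72*(-17/5 + 2 + (⅕)*2²))*(-15) = (72*(-17/5 + 2 + (⅕)*4))*(-15) = (72*(-17/5 + 2 + ⅘))*(-15) = (72*(-⅗))*(-15) = -216/5*(-15) = 648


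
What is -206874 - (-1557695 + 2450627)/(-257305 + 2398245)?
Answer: -110726428623/535235 ≈ -2.0687e+5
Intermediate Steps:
-206874 - (-1557695 + 2450627)/(-257305 + 2398245) = -206874 - 892932/2140940 = -206874 - 1*223233/535235 = -206874 - 223233/535235 = -110726428623/535235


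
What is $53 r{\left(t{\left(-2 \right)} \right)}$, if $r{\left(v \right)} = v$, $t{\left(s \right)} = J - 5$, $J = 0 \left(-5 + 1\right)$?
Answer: $-265$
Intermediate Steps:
$J = 0$ ($J = 0 \left(-4\right) = 0$)
$t{\left(s \right)} = -5$ ($t{\left(s \right)} = 0 - 5 = -5$)
$53 r{\left(t{\left(-2 \right)} \right)} = 53 \left(-5\right) = -265$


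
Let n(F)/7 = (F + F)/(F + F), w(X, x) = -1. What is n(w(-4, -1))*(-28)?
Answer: -196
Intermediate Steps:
n(F) = 7 (n(F) = 7*((F + F)/(F + F)) = 7*((2*F)/((2*F))) = 7*((2*F)*(1/(2*F))) = 7*1 = 7)
n(w(-4, -1))*(-28) = 7*(-28) = -196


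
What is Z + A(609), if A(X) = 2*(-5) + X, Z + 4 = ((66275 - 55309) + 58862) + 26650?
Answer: 97073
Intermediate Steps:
Z = 96474 (Z = -4 + (((66275 - 55309) + 58862) + 26650) = -4 + ((10966 + 58862) + 26650) = -4 + (69828 + 26650) = -4 + 96478 = 96474)
A(X) = -10 + X
Z + A(609) = 96474 + (-10 + 609) = 96474 + 599 = 97073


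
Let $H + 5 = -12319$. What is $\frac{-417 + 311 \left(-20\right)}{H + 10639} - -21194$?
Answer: $\frac{35718527}{1685} \approx 21198.0$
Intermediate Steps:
$H = -12324$ ($H = -5 - 12319 = -12324$)
$\frac{-417 + 311 \left(-20\right)}{H + 10639} - -21194 = \frac{-417 + 311 \left(-20\right)}{-12324 + 10639} - -21194 = \frac{-417 - 6220}{-1685} + 21194 = \left(-6637\right) \left(- \frac{1}{1685}\right) + 21194 = \frac{6637}{1685} + 21194 = \frac{35718527}{1685}$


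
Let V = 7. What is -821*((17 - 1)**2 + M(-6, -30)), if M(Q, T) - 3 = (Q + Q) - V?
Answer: -197040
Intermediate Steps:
M(Q, T) = -4 + 2*Q (M(Q, T) = 3 + ((Q + Q) - 1*7) = 3 + (2*Q - 7) = 3 + (-7 + 2*Q) = -4 + 2*Q)
-821*((17 - 1)**2 + M(-6, -30)) = -821*((17 - 1)**2 + (-4 + 2*(-6))) = -821*(16**2 + (-4 - 12)) = -821*(256 - 16) = -821*240 = -197040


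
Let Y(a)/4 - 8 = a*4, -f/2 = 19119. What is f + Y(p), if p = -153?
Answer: -40654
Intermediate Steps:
f = -38238 (f = -2*19119 = -38238)
Y(a) = 32 + 16*a (Y(a) = 32 + 4*(a*4) = 32 + 4*(4*a) = 32 + 16*a)
f + Y(p) = -38238 + (32 + 16*(-153)) = -38238 + (32 - 2448) = -38238 - 2416 = -40654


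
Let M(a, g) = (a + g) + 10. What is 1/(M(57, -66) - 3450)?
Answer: -1/3449 ≈ -0.00028994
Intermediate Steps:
M(a, g) = 10 + a + g
1/(M(57, -66) - 3450) = 1/((10 + 57 - 66) - 3450) = 1/(1 - 3450) = 1/(-3449) = -1/3449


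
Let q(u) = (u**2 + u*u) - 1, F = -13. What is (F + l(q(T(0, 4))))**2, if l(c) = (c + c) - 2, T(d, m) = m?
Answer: 2209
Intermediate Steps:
q(u) = -1 + 2*u**2 (q(u) = (u**2 + u**2) - 1 = 2*u**2 - 1 = -1 + 2*u**2)
l(c) = -2 + 2*c (l(c) = 2*c - 2 = -2 + 2*c)
(F + l(q(T(0, 4))))**2 = (-13 + (-2 + 2*(-1 + 2*4**2)))**2 = (-13 + (-2 + 2*(-1 + 2*16)))**2 = (-13 + (-2 + 2*(-1 + 32)))**2 = (-13 + (-2 + 2*31))**2 = (-13 + (-2 + 62))**2 = (-13 + 60)**2 = 47**2 = 2209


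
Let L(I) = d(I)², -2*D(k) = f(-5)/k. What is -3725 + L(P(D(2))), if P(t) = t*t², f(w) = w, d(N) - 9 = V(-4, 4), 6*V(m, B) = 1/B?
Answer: -2098511/576 ≈ -3643.3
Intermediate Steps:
V(m, B) = 1/(6*B)
d(N) = 217/24 (d(N) = 9 + (⅙)/4 = 9 + (⅙)*(¼) = 9 + 1/24 = 217/24)
D(k) = 5/(2*k) (D(k) = -(-5)/(2*k) = 5/(2*k))
P(t) = t³
L(I) = 47089/576 (L(I) = (217/24)² = 47089/576)
-3725 + L(P(D(2))) = -3725 + 47089/576 = -2098511/576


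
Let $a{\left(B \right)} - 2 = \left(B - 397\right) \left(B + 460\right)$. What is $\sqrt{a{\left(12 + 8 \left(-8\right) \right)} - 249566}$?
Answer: $6 i \sqrt{12021} \approx 657.84 i$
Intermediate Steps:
$a{\left(B \right)} = 2 + \left(-397 + B\right) \left(460 + B\right)$ ($a{\left(B \right)} = 2 + \left(B - 397\right) \left(B + 460\right) = 2 + \left(-397 + B\right) \left(460 + B\right)$)
$\sqrt{a{\left(12 + 8 \left(-8\right) \right)} - 249566} = \sqrt{\left(-182618 + \left(12 + 8 \left(-8\right)\right)^{2} + 63 \left(12 + 8 \left(-8\right)\right)\right) - 249566} = \sqrt{\left(-182618 + \left(12 - 64\right)^{2} + 63 \left(12 - 64\right)\right) - 249566} = \sqrt{\left(-182618 + \left(-52\right)^{2} + 63 \left(-52\right)\right) - 249566} = \sqrt{\left(-182618 + 2704 - 3276\right) - 249566} = \sqrt{-183190 - 249566} = \sqrt{-432756} = 6 i \sqrt{12021}$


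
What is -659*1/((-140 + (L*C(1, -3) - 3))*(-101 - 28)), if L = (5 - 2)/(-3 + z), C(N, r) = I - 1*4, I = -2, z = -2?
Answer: -3295/89913 ≈ -0.036647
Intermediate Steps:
C(N, r) = -6 (C(N, r) = -2 - 1*4 = -2 - 4 = -6)
L = -3/5 (L = (5 - 2)/(-3 - 2) = 3/(-5) = 3*(-1/5) = -3/5 ≈ -0.60000)
-659*1/((-140 + (L*C(1, -3) - 3))*(-101 - 28)) = -659*1/((-140 + (-3/5*(-6) - 3))*(-101 - 28)) = -659*(-1/(129*(-140 + (18/5 - 3)))) = -659*(-1/(129*(-140 + 3/5))) = -659/((-129*(-697/5))) = -659/89913/5 = -659*5/89913 = -3295/89913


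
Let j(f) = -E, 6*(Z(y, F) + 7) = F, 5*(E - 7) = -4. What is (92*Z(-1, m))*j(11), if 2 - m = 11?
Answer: 24242/5 ≈ 4848.4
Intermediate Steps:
m = -9 (m = 2 - 1*11 = 2 - 11 = -9)
E = 31/5 (E = 7 + (1/5)*(-4) = 7 - 4/5 = 31/5 ≈ 6.2000)
Z(y, F) = -7 + F/6
j(f) = -31/5 (j(f) = -1*31/5 = -31/5)
(92*Z(-1, m))*j(11) = (92*(-7 + (1/6)*(-9)))*(-31/5) = (92*(-7 - 3/2))*(-31/5) = (92*(-17/2))*(-31/5) = -782*(-31/5) = 24242/5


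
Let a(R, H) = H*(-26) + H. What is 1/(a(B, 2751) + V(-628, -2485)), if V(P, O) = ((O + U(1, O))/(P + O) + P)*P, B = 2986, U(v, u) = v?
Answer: 3113/1012060865 ≈ 3.0759e-6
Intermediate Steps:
a(R, H) = -25*H (a(R, H) = -26*H + H = -25*H)
V(P, O) = P*(P + (1 + O)/(O + P)) (V(P, O) = ((O + 1)/(P + O) + P)*P = ((1 + O)/(O + P) + P)*P = (P + (1 + O)/(O + P))*P = P*(P + (1 + O)/(O + P)))
1/(a(B, 2751) + V(-628, -2485)) = 1/(-25*2751 - 628*(1 - 2485 + (-628)² - 2485*(-628))/(-2485 - 628)) = 1/(-68775 - 628*(1 - 2485 + 394384 + 1560580)/(-3113)) = 1/(-68775 - 628*(-1/3113)*1952480) = 1/(-68775 + 1226157440/3113) = 1/(1012060865/3113) = 3113/1012060865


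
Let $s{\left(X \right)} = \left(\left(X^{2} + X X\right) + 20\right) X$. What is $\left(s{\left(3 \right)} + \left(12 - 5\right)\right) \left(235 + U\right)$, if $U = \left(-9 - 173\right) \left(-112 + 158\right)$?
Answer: $-984577$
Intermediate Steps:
$U = -8372$ ($U = \left(-182\right) 46 = -8372$)
$s{\left(X \right)} = X \left(20 + 2 X^{2}\right)$ ($s{\left(X \right)} = \left(\left(X^{2} + X^{2}\right) + 20\right) X = \left(2 X^{2} + 20\right) X = \left(20 + 2 X^{2}\right) X = X \left(20 + 2 X^{2}\right)$)
$\left(s{\left(3 \right)} + \left(12 - 5\right)\right) \left(235 + U\right) = \left(2 \cdot 3 \left(10 + 3^{2}\right) + \left(12 - 5\right)\right) \left(235 - 8372\right) = \left(2 \cdot 3 \left(10 + 9\right) + \left(12 - 5\right)\right) \left(-8137\right) = \left(2 \cdot 3 \cdot 19 + 7\right) \left(-8137\right) = \left(114 + 7\right) \left(-8137\right) = 121 \left(-8137\right) = -984577$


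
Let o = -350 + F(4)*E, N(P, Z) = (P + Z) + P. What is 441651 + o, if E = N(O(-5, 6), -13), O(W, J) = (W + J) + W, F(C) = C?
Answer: 441217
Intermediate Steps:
O(W, J) = J + 2*W (O(W, J) = (J + W) + W = J + 2*W)
N(P, Z) = Z + 2*P
E = -21 (E = -13 + 2*(6 + 2*(-5)) = -13 + 2*(6 - 10) = -13 + 2*(-4) = -13 - 8 = -21)
o = -434 (o = -350 + 4*(-21) = -350 - 84 = -434)
441651 + o = 441651 - 434 = 441217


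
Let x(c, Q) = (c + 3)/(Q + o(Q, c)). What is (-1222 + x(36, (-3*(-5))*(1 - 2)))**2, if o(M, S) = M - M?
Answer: 37491129/25 ≈ 1.4996e+6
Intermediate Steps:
o(M, S) = 0
x(c, Q) = (3 + c)/Q (x(c, Q) = (c + 3)/(Q + 0) = (3 + c)/Q)
(-1222 + x(36, (-3*(-5))*(1 - 2)))**2 = (-1222 + (3 + 36)/(((-3*(-5))*(1 - 2))))**2 = (-1222 + 39/(15*(-1)))**2 = (-1222 + 39/(-15))**2 = (-1222 - 1/15*39)**2 = (-1222 - 13/5)**2 = (-6123/5)**2 = 37491129/25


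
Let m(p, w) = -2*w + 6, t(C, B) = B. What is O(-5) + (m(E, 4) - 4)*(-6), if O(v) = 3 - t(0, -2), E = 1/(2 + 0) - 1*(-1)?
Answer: 41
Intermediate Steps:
E = 3/2 (E = 1/2 + 1 = 3/2 ≈ 1.5000)
O(v) = 5 (O(v) = 3 - 1*(-2) = 3 + 2 = 5)
m(p, w) = 6 - 2*w
O(-5) + (m(E, 4) - 4)*(-6) = 5 + ((6 - 2*4) - 4)*(-6) = 5 + ((6 - 8) - 4)*(-6) = 5 + (-2 - 4)*(-6) = 5 - 6*(-6) = 5 + 36 = 41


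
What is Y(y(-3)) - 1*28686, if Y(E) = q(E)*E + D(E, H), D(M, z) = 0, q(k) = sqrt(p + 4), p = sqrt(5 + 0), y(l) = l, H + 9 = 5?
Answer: -28686 - 3*sqrt(4 + sqrt(5)) ≈ -28694.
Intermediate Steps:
H = -4 (H = -9 + 5 = -4)
p = sqrt(5) ≈ 2.2361
q(k) = sqrt(4 + sqrt(5)) (q(k) = sqrt(sqrt(5) + 4) = sqrt(4 + sqrt(5)))
Y(E) = E*sqrt(4 + sqrt(5)) (Y(E) = sqrt(4 + sqrt(5))*E + 0 = E*sqrt(4 + sqrt(5)) + 0 = E*sqrt(4 + sqrt(5)))
Y(y(-3)) - 1*28686 = -3*sqrt(4 + sqrt(5)) - 1*28686 = -3*sqrt(4 + sqrt(5)) - 28686 = -28686 - 3*sqrt(4 + sqrt(5))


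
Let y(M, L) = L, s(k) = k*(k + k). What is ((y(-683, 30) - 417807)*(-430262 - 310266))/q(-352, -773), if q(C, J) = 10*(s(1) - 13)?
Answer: -154687783128/55 ≈ -2.8125e+9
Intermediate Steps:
s(k) = 2*k**2 (s(k) = k*(2*k) = 2*k**2)
q(C, J) = -110 (q(C, J) = 10*(2*1**2 - 13) = 10*(2*1 - 13) = 10*(2 - 13) = 10*(-11) = -110)
((y(-683, 30) - 417807)*(-430262 - 310266))/q(-352, -773) = ((30 - 417807)*(-430262 - 310266))/(-110) = -417777*(-740528)*(-1/110) = 309375566256*(-1/110) = -154687783128/55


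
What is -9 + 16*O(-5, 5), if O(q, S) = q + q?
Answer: -169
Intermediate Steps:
O(q, S) = 2*q
-9 + 16*O(-5, 5) = -9 + 16*(2*(-5)) = -9 + 16*(-10) = -9 - 160 = -169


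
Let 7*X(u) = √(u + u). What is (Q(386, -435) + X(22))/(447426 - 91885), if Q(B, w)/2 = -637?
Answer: -1274/355541 + 2*√11/2488787 ≈ -0.0035806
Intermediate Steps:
Q(B, w) = -1274 (Q(B, w) = 2*(-637) = -1274)
X(u) = √2*√u/7 (X(u) = √(u + u)/7 = √(2*u)/7 = (√2*√u)/7 = √2*√u/7)
(Q(386, -435) + X(22))/(447426 - 91885) = (-1274 + √2*√22/7)/(447426 - 91885) = (-1274 + 2*√11/7)/355541 = (-1274 + 2*√11/7)*(1/355541) = -1274/355541 + 2*√11/2488787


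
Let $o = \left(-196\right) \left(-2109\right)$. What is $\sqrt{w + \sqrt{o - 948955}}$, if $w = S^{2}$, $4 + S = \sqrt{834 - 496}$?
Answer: $\sqrt{354 - 104 \sqrt{2} + i \sqrt{535591}} \approx 21.994 + 16.637 i$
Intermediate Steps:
$o = 413364$
$S = -4 + 13 \sqrt{2}$ ($S = -4 + \sqrt{834 - 496} = -4 + \sqrt{338} = -4 + 13 \sqrt{2} \approx 14.385$)
$w = \left(-4 + 13 \sqrt{2}\right)^{2} \approx 206.92$
$\sqrt{w + \sqrt{o - 948955}} = \sqrt{\left(354 - 104 \sqrt{2}\right) + \sqrt{413364 - 948955}} = \sqrt{\left(354 - 104 \sqrt{2}\right) + \sqrt{-535591}} = \sqrt{\left(354 - 104 \sqrt{2}\right) + i \sqrt{535591}} = \sqrt{354 - 104 \sqrt{2} + i \sqrt{535591}}$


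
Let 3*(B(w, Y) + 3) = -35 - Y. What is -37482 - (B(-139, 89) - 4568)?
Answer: -98609/3 ≈ -32870.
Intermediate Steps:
B(w, Y) = -44/3 - Y/3 (B(w, Y) = -3 + (-35 - Y)/3 = -3 + (-35/3 - Y/3) = -44/3 - Y/3)
-37482 - (B(-139, 89) - 4568) = -37482 - ((-44/3 - ⅓*89) - 4568) = -37482 - ((-44/3 - 89/3) - 4568) = -37482 - (-133/3 - 4568) = -37482 - 1*(-13837/3) = -37482 + 13837/3 = -98609/3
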